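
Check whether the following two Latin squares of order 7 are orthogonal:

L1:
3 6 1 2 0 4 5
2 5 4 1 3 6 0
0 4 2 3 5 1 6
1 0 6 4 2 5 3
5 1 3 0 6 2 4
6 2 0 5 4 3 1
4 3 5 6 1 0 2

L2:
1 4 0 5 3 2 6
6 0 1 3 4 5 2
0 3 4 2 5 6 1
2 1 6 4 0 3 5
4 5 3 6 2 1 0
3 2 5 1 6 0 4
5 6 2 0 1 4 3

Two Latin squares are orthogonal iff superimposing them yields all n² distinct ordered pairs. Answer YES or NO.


Form the n² = 49 superimposed pairs (L1[i][j], L2[i][j]), row by row (rows and columns indexed from 0):
row 0: (3,1) (6,4) (1,0) (2,5) (0,3) (4,2) (5,6)
row 1: (2,6) (5,0) (4,1) (1,3) (3,4) (6,5) (0,2)
row 2: (0,0) (4,3) (2,4) (3,2) (5,5) (1,6) (6,1)
row 3: (1,2) (0,1) (6,6) (4,4) (2,0) (5,3) (3,5)
row 4: (5,4) (1,5) (3,3) (0,6) (6,2) (2,1) (4,0)
row 5: (6,3) (2,2) (0,5) (5,1) (4,6) (3,0) (1,4)
row 6: (4,5) (3,6) (5,2) (6,0) (1,1) (0,4) (2,3)
Orthogonality requires all 49 pairs distinct.
Check by first coordinate: for each symbol s of L1, list the L2 entries in the n cells where L1 = s; they must all differ.
  L1 = 0: L2 entries (in reading order) 3, 2, 0, 1, 6, 5, 4 — all 7 distinct ✓
  L1 = 1: L2 entries (in reading order) 0, 3, 6, 2, 5, 4, 1 — all 7 distinct ✓
  L1 = 2: L2 entries (in reading order) 5, 6, 4, 0, 1, 2, 3 — all 7 distinct ✓
  L1 = 3: L2 entries (in reading order) 1, 4, 2, 5, 3, 0, 6 — all 7 distinct ✓
  L1 = 4: L2 entries (in reading order) 2, 1, 3, 4, 0, 6, 5 — all 7 distinct ✓
  L1 = 5: L2 entries (in reading order) 6, 0, 5, 3, 4, 1, 2 — all 7 distinct ✓
  L1 = 6: L2 entries (in reading order) 4, 5, 1, 6, 2, 3, 0 — all 7 distinct ✓
Every symbol of L1 meets every symbol of L2 exactly once, so all 49 pairs are distinct (49 of 49).
Conclusion: YES.

YES


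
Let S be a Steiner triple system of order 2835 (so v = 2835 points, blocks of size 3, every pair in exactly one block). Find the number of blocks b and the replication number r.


An STS(v) is a 2-(v, 3, 1) BIBD: block size k = 3, λ = 1.
Replication: r(k − 1) = λ(v − 1) ⇒ r·2 = 2835 − 1 = 2834 ⇒ r = 1417.
Block count: bk = vr ⇒ b·3 = 2835·1417 = 4017195 ⇒ b = 1339065.
(Check via b = v(v − 1)/6 = 2835·2834/6 = 8034390/6 = 1339065.)

r = 1417, b = 1339065.


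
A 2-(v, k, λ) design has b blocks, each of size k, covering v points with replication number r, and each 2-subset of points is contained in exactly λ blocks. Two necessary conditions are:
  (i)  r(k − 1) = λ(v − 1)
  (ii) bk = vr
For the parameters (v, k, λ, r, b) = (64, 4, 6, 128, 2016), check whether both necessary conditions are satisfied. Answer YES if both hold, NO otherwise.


Condition (i): r(k − 1) = 128·3 = 384; λ(v − 1) = 6·63 = 378. Match? NO.
Condition (ii): bk = 2016·4 = 8064; vr = 64·128 = 8192. Match? NO.
Both conditions hold? NO.

NO


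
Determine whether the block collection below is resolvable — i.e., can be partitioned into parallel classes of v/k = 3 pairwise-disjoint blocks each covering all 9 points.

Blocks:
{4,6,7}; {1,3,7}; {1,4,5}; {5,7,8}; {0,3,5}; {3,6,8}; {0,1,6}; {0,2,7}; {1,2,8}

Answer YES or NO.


v = 9, block size k = 3, number of blocks = 9.
For resolvability, blocks must partition into parallel classes of size v/k = 3.
Total blocks must therefore be a multiple of 3: 9 = 3·3 + 0 ⇒ divisible ✓.
Consider block {1,3,7}. It intersects every other block in the collection, so no parallel class of size 3 can contain it.
Since every block must belong to some parallel class in a resolution, the collection cannot be partitioned into parallel classes.
Resolvable? NO.

NO


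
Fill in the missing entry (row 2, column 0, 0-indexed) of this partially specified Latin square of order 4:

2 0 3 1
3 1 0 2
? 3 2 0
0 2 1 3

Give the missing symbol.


Row 2 contains symbols [0, 2, 3] — missing [1].
Column 0 contains symbols [0, 2, 3] — missing [1].
The missing symbol must appear in both missing sets; intersection = [1].
Therefore the hidden value is 1.

Missing value = 1.


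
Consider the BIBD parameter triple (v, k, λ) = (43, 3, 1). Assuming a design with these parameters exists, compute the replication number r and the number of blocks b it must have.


Any 2-(v, k, λ) BIBD satisfies two necessary conditions:
  (i)  Each point sits in r blocks, and counting incidences through any fixed point gives r(k − 1) = λ(v − 1), so r = λ(v − 1)/(k − 1).
  (ii) Total incidences bk = vr, so b = vr/k.
Step 1: r = λ(v − 1)/(k − 1) = 1·(43 − 1)/(3 − 1) = 1·42/2 = 42/2 = 21.
Step 2: b = vr/k = 43·21/3 = 903/3 = 301.
Check integrality: r = 21 ∈ Z ✓, b = 301 ∈ Z ✓.
(These identities are necessary conditions: they determine r and b for any design with these parameters, but do not by themselves prove that one exists.)

r = 21, b = 301.


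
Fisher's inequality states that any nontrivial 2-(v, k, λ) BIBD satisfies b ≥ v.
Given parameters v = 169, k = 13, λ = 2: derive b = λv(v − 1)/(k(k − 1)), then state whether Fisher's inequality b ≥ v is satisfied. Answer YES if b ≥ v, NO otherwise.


r = λ(v − 1)/(k − 1) = 2·168/12 = 28.
b = vr/k = 169·28/13 = 364.
Fisher's inequality: b ≥ v ⇔ 364 ≥ 169? YES.

YES


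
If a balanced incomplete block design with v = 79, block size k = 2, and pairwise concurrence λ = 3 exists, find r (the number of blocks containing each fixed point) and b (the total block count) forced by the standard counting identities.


Any 2-(v, k, λ) BIBD satisfies two necessary conditions:
  (i)  Each point sits in r blocks, and counting incidences through any fixed point gives r(k − 1) = λ(v − 1), so r = λ(v − 1)/(k − 1).
  (ii) Total incidences bk = vr, so b = vr/k.
Step 1: r = λ(v − 1)/(k − 1) = 3·(79 − 1)/(2 − 1) = 3·78/1 = 234/1 = 234.
Step 2: b = vr/k = 79·234/2 = 18486/2 = 9243.
Check integrality: r = 234 ∈ Z ✓, b = 9243 ∈ Z ✓.
(These identities are necessary conditions: they determine r and b for any design with these parameters, but do not by themselves prove that one exists.)

r = 234, b = 9243.


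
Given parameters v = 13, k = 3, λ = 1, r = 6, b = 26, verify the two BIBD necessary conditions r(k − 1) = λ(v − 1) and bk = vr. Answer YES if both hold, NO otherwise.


Condition (i): r(k − 1) = 6·2 = 12; λ(v − 1) = 1·12 = 12. Match? YES.
Condition (ii): bk = 26·3 = 78; vr = 13·6 = 78. Match? YES.
Both conditions hold? YES.

YES


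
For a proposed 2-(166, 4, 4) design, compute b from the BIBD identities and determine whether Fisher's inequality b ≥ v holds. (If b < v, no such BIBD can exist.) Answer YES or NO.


r = λ(v − 1)/(k − 1) = 4·165/3 = 220.
b = vr/k = 166·220/4 = 9130.
Fisher's inequality: b ≥ v ⇔ 9130 ≥ 166? YES.

YES


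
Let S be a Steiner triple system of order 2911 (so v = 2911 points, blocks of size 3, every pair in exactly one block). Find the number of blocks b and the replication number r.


An STS(v) is a 2-(v, 3, 1) BIBD: block size k = 3, λ = 1.
Replication: r(k − 1) = λ(v − 1) ⇒ r·2 = 2911 − 1 = 2910 ⇒ r = 1455.
Block count: b = v(v − 1)/6 = 2911·2910/6 = 8471010/6 = 1411835.

r = 1455, b = 1411835.


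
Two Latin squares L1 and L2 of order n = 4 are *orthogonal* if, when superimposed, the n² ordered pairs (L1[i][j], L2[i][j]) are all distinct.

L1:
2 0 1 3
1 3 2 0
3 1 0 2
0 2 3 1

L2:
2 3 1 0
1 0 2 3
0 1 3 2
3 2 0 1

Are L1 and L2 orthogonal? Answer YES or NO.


Form the n² = 16 superimposed pairs (L1[i][j], L2[i][j]), row by row (rows and columns indexed from 0):
row 0: (2,2) (0,3) (1,1) (3,0)
row 1: (1,1) (3,0) (2,2) (0,3)
row 2: (3,0) (1,1) (0,3) (2,2)
row 3: (0,3) (2,2) (3,0) (1,1)
Orthogonality requires all 16 pairs distinct.
But the pair (1,1) repeats: cell (0,2) has L1 = 1, L2 = 1, and cell (1,0) has L1 = 1, L2 = 1.
A repeated pair means some other pair never occurs (only 4 distinct pairs out of 16), so the squares are not orthogonal.
Conclusion: NO.

NO


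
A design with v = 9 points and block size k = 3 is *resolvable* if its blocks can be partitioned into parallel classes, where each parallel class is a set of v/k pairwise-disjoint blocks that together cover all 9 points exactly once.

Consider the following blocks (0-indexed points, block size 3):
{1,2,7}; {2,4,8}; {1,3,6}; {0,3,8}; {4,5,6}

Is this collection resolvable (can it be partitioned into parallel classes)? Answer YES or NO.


v = 9, block size k = 3, number of blocks = 5.
For resolvability, blocks must partition into parallel classes of size v/k = 3.
Total blocks must therefore be a multiple of 3: 5 = 3·1 + 2 ⇒ not divisible ✗.
Resolvable? NO.

NO


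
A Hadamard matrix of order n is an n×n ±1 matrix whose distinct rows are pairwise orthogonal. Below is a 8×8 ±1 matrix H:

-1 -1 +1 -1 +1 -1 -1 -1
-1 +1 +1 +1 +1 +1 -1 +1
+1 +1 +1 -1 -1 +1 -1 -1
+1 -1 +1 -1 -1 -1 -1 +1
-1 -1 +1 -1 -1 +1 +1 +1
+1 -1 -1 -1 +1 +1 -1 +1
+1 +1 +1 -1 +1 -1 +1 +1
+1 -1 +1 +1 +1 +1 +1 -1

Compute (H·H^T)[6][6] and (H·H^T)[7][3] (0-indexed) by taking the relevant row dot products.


Row 3 of H: [1, -1, 1, -1, -1, -1, -1, 1].
Row 6 of H: [1, 1, 1, -1, 1, -1, 1, 1].
Row 7 of H: [1, -1, 1, 1, 1, 1, 1, -1].
(H·H^T)[6][6] = Σ_j H[6][j]·H[6][j] = (1)² + (1)² + (1)² + (-1)² + (1)² + (-1)² + (1)² + (1)² = 1 + 1 + 1 + 1 + 1 + 1 + 1 + 1 = 8.
(H·H^T)[7][3] = Σ_j H[7][j]·H[3][j] = (1)·(1) + (-1)·(-1) + (1)·(1) + (1)·(-1) + (1)·(-1) + (1)·(-1) + (1)·(-1) + (-1)·(1) = 1 + 1 + 1 + -1 + -1 + -1 + -1 + -1 = -2.
Rows 7 and 3 are not orthogonal (dot product = -2 ≠ 0), so H is not a Hadamard matrix.

(6,6) entry = 8; (7,3) entry = -2.


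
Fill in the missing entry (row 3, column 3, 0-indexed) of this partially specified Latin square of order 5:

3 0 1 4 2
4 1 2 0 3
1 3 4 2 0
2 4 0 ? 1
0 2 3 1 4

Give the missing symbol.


Row 3 contains symbols [0, 1, 2, 4] — missing [3].
Column 3 contains symbols [0, 1, 2, 4] — missing [3].
The missing symbol must appear in both missing sets; intersection = [3].
Therefore the hidden value is 3.

Missing value = 3.


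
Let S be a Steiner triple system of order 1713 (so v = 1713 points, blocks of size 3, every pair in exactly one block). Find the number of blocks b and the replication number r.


An STS(v) is a 2-(v, 3, 1) BIBD: block size k = 3, λ = 1.
Replication: r(k − 1) = λ(v − 1) ⇒ r·2 = 1713 − 1 = 1712 ⇒ r = 856.
Block count: bk = vr ⇒ b·3 = 1713·856 = 1466328 ⇒ b = 488776.
(Check via b = v(v − 1)/6 = 1713·1712/6 = 2932656/6 = 488776.)

r = 856, b = 488776.


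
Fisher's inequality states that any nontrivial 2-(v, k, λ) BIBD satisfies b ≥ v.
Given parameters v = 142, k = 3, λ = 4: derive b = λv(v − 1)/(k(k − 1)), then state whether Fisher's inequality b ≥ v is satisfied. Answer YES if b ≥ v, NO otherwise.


r = λ(v − 1)/(k − 1) = 4·141/2 = 282.
b = vr/k = 142·282/3 = 13348.
Fisher's inequality: b ≥ v ⇔ 13348 ≥ 142? YES.

YES


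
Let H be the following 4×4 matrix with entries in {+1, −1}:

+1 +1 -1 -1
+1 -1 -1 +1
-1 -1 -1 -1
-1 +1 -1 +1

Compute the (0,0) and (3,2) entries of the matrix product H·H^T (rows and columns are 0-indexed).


Row 0 of H: [1, 1, -1, -1].
Row 2 of H: [-1, -1, -1, -1].
Row 3 of H: [-1, 1, -1, 1].
(H·H^T)[0][0] = Σ_j H[0][j]·H[0][j] = (1)² + (1)² + (-1)² + (-1)² = 1 + 1 + 1 + 1 = 4.
(H·H^T)[3][2] = Σ_j H[3][j]·H[2][j] = (-1)·(-1) + (1)·(-1) + (-1)·(-1) + (1)·(-1) = 1 + -1 + 1 + -1 = 0.
So rows 3 and 2 are orthogonal; the diagonal entry equals n = 4.

(0,0) entry = 4; (3,2) entry = 0.


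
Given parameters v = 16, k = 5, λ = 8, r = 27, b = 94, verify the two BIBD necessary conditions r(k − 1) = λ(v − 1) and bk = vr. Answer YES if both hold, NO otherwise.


Condition (i): r(k − 1) = 27·4 = 108; λ(v − 1) = 8·15 = 120. Match? NO.
Condition (ii): bk = 94·5 = 470; vr = 16·27 = 432. Match? NO.
Both conditions hold? NO.

NO


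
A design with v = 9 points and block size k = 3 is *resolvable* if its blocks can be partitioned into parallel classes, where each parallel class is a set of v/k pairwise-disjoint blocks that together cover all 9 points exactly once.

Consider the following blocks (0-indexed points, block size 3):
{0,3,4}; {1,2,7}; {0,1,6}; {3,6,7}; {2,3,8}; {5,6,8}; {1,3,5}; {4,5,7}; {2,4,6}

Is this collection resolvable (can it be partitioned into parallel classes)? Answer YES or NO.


v = 9, block size k = 3, number of blocks = 9.
For resolvability, blocks must partition into parallel classes of size v/k = 3.
Total blocks must therefore be a multiple of 3: 9 = 3·3 + 0 ⇒ divisible ✓.
Consider block {3,6,7}. It intersects every other block in the collection, so no parallel class of size 3 can contain it.
Since every block must belong to some parallel class in a resolution, the collection cannot be partitioned into parallel classes.
Resolvable? NO.

NO


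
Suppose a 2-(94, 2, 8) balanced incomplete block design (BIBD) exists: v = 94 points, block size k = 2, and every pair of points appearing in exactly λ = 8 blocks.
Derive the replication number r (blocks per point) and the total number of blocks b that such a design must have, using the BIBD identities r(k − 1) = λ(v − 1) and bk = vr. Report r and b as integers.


Any 2-(v, k, λ) BIBD satisfies two necessary conditions:
  (i)  Each point sits in r blocks, and counting incidences through any fixed point gives r(k − 1) = λ(v − 1), so r = λ(v − 1)/(k − 1).
  (ii) Total incidences bk = vr, so b = vr/k.
Step 1: r = λ(v − 1)/(k − 1) = 8·(94 − 1)/(2 − 1) = 8·93/1 = 744/1 = 744.
Step 2: b = vr/k = 94·744/2 = 69936/2 = 34968.
Check integrality: r = 744 ∈ Z ✓, b = 34968 ∈ Z ✓.
(These identities are necessary conditions: they determine r and b for any design with these parameters, but do not by themselves prove that one exists.)

r = 744, b = 34968.


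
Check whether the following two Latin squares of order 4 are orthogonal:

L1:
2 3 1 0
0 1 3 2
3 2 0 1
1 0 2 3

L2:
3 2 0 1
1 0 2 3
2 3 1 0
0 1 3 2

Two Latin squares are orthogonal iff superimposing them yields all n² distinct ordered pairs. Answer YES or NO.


Form the n² = 16 superimposed pairs (L1[i][j], L2[i][j]), row by row (rows and columns indexed from 0):
row 0: (2,3) (3,2) (1,0) (0,1)
row 1: (0,1) (1,0) (3,2) (2,3)
row 2: (3,2) (2,3) (0,1) (1,0)
row 3: (1,0) (0,1) (2,3) (3,2)
Orthogonality requires all 16 pairs distinct.
But the pair (0,1) repeats: cell (0,3) has L1 = 0, L2 = 1, and cell (1,0) has L1 = 0, L2 = 1.
A repeated pair means some other pair never occurs (only 4 distinct pairs out of 16), so the squares are not orthogonal.
Conclusion: NO.

NO


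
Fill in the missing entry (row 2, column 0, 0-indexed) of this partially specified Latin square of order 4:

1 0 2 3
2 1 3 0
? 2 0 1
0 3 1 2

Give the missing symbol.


Row 2 contains symbols [0, 1, 2] — missing [3].
Column 0 contains symbols [0, 1, 2] — missing [3].
The missing symbol must appear in both missing sets; intersection = [3].
Therefore the hidden value is 3.

Missing value = 3.


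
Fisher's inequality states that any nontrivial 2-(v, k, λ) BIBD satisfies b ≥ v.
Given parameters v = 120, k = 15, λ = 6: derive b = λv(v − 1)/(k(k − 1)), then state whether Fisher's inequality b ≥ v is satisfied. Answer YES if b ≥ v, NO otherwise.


b = λv(v − 1)/(k(k − 1)) = 6·120·119/(15·14) = 85680/210 = 408.
Compare with v = 120: b ≥ v, so Fisher's inequality holds.

YES


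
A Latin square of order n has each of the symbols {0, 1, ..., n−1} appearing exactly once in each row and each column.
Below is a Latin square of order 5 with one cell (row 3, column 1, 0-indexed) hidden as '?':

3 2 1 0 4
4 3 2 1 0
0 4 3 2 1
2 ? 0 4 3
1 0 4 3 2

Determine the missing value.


Row 3 contains symbols [0, 2, 3, 4] — missing [1].
Column 1 contains symbols [0, 2, 3, 4] — missing [1].
The missing symbol must appear in both missing sets; intersection = [1].
Therefore the hidden value is 1.

Missing value = 1.


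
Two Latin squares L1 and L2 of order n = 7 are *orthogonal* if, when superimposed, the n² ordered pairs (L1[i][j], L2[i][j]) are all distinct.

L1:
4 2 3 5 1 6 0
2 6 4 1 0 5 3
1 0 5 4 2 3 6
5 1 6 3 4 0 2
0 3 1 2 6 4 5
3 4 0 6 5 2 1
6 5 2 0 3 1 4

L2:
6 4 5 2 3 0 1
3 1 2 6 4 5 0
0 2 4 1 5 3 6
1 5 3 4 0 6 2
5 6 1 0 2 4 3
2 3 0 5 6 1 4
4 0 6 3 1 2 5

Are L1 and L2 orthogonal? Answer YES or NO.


Form the n² = 49 superimposed pairs (L1[i][j], L2[i][j]), row by row (rows and columns indexed from 0):
row 0: (4,6) (2,4) (3,5) (5,2) (1,3) (6,0) (0,1)
row 1: (2,3) (6,1) (4,2) (1,6) (0,4) (5,5) (3,0)
row 2: (1,0) (0,2) (5,4) (4,1) (2,5) (3,3) (6,6)
row 3: (5,1) (1,5) (6,3) (3,4) (4,0) (0,6) (2,2)
row 4: (0,5) (3,6) (1,1) (2,0) (6,2) (4,4) (5,3)
row 5: (3,2) (4,3) (0,0) (6,5) (5,6) (2,1) (1,4)
row 6: (6,4) (5,0) (2,6) (0,3) (3,1) (1,2) (4,5)
Orthogonality requires all 49 pairs distinct.
Check by first coordinate: for each symbol s of L1, list the L2 entries in the n cells where L1 = s; they must all differ.
  L1 = 0: L2 entries (in reading order) 1, 4, 2, 6, 5, 0, 3 — all 7 distinct ✓
  L1 = 1: L2 entries (in reading order) 3, 6, 0, 5, 1, 4, 2 — all 7 distinct ✓
  L1 = 2: L2 entries (in reading order) 4, 3, 5, 2, 0, 1, 6 — all 7 distinct ✓
  L1 = 3: L2 entries (in reading order) 5, 0, 3, 4, 6, 2, 1 — all 7 distinct ✓
  L1 = 4: L2 entries (in reading order) 6, 2, 1, 0, 4, 3, 5 — all 7 distinct ✓
  L1 = 5: L2 entries (in reading order) 2, 5, 4, 1, 3, 6, 0 — all 7 distinct ✓
  L1 = 6: L2 entries (in reading order) 0, 1, 6, 3, 2, 5, 4 — all 7 distinct ✓
Every symbol of L1 meets every symbol of L2 exactly once, so all 49 pairs are distinct (49 of 49).
Conclusion: YES.

YES


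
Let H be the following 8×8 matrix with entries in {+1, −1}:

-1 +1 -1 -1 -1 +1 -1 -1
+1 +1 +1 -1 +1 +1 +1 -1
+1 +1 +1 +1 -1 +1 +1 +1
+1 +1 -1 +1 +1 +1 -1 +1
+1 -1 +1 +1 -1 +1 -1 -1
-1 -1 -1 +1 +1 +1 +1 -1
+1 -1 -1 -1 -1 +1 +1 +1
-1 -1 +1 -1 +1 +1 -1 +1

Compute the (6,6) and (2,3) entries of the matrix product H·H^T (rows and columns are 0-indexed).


Row 2 of H: [1, 1, 1, 1, -1, 1, 1, 1].
Row 3 of H: [1, 1, -1, 1, 1, 1, -1, 1].
Row 6 of H: [1, -1, -1, -1, -1, 1, 1, 1].
(H·H^T)[6][6] = Σ_j H[6][j]·H[6][j] = (1)² + (-1)² + (-1)² + (-1)² + (-1)² + (1)² + (1)² + (1)² = 1 + 1 + 1 + 1 + 1 + 1 + 1 + 1 = 8.
(H·H^T)[2][3] = Σ_j H[2][j]·H[3][j] = (1)·(1) + (1)·(1) + (1)·(-1) + (1)·(1) + (-1)·(1) + (1)·(1) + (1)·(-1) + (1)·(1) = 1 + 1 + -1 + 1 + -1 + 1 + -1 + 1 = 2.
Rows 2 and 3 are not orthogonal (dot product = 2 ≠ 0), so H is not a Hadamard matrix.

(6,6) entry = 8; (2,3) entry = 2.


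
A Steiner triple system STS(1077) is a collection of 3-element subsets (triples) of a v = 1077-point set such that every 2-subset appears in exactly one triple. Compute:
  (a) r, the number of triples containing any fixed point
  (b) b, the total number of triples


An STS(v) is a 2-(v, 3, 1) BIBD: block size k = 3, λ = 1.
Replication: r(k − 1) = λ(v − 1) ⇒ r·2 = 1077 − 1 = 1076 ⇒ r = 538.
Block count: bk = vr ⇒ b·3 = 1077·538 = 579426 ⇒ b = 193142.

r = 538, b = 193142.


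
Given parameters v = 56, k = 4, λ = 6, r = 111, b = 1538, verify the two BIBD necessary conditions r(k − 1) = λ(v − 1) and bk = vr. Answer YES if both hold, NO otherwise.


Condition (i): r(k − 1) = 111·3 = 333; λ(v − 1) = 6·55 = 330. Match? NO.
Condition (ii): bk = 1538·4 = 6152; vr = 56·111 = 6216. Match? NO.
Both conditions hold? NO.

NO


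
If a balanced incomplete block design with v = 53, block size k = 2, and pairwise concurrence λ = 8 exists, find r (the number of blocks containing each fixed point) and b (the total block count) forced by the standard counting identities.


Any 2-(v, k, λ) BIBD satisfies two necessary conditions:
  (i)  Each point sits in r blocks, and counting incidences through any fixed point gives r(k − 1) = λ(v − 1), so r = λ(v − 1)/(k − 1).
  (ii) Total incidences bk = vr, so b = vr/k.
Step 1: r = λ(v − 1)/(k − 1) = 8·(53 − 1)/(2 − 1) = 8·52/1 = 416/1 = 416.
Step 2: b = vr/k = 53·416/2 = 22048/2 = 11024.
Check integrality: r = 416 ∈ Z ✓, b = 11024 ∈ Z ✓.
(These identities are necessary conditions: they determine r and b for any design with these parameters, but do not by themselves prove that one exists.)

r = 416, b = 11024.


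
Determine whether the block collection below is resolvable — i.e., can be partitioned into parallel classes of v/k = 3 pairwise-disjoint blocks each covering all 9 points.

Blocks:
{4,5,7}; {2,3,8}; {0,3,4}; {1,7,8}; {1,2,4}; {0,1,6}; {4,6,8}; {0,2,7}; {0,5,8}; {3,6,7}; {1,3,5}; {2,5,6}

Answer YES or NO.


v = 9, block size k = 3, number of blocks = 12.
For resolvability, blocks must partition into parallel classes of size v/k = 3.
Total blocks must therefore be a multiple of 3: 12 = 3·4 + 0 ⇒ divisible ✓.
Greedy packing gives 4 candidate class(es). Each should be a full parallel class (size 3, covers all 9 points).
  Class 1 (3 blocks): {4,5,7}; {2,3,8}; {0,1,6}. Points covered: [0, 1, 2, 3, 4, 5, 6, 7, 8].
  Class 2 (3 blocks): {0,3,4}; {1,7,8}; {2,5,6}. Points covered: [0, 1, 2, 3, 4, 5, 6, 7, 8].
  Class 3 (3 blocks): {1,2,4}; {0,5,8}; {3,6,7}. Points covered: [0, 1, 2, 3, 4, 5, 6, 7, 8].
  Class 4 (3 blocks): {4,6,8}; {0,2,7}; {1,3,5}. Points covered: [0, 1, 2, 3, 4, 5, 6, 7, 8].
All classes full (size 3)? YES. All classes cover every point? YES.
Resolvable? YES.

YES


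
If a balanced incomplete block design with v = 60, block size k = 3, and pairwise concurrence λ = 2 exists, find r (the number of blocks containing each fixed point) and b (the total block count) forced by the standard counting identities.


Any 2-(v, k, λ) BIBD satisfies two necessary conditions:
  (i)  Each point sits in r blocks, and counting incidences through any fixed point gives r(k − 1) = λ(v − 1), so r = λ(v − 1)/(k − 1).
  (ii) Total incidences bk = vr, so b = vr/k.
Step 1: r = λ(v − 1)/(k − 1) = 2·(60 − 1)/(3 − 1) = 2·59/2 = 118/2 = 59.
Step 2: b = vr/k = 60·59/3 = 3540/3 = 1180.
Check integrality: r = 59 ∈ Z ✓, b = 1180 ∈ Z ✓.
(These identities are necessary conditions: they determine r and b for any design with these parameters, but do not by themselves prove that one exists.)

r = 59, b = 1180.


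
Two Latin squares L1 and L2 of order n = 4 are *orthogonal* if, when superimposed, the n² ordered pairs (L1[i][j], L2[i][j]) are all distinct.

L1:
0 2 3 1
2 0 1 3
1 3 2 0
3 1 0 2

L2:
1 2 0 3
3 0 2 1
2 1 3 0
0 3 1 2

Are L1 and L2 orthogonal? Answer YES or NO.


Form the n² = 16 superimposed pairs (L1[i][j], L2[i][j]), row by row (rows and columns indexed from 0):
row 0: (0,1) (2,2) (3,0) (1,3)
row 1: (2,3) (0,0) (1,2) (3,1)
row 2: (1,2) (3,1) (2,3) (0,0)
row 3: (3,0) (1,3) (0,1) (2,2)
Orthogonality requires all 16 pairs distinct.
But the pair (1,2) repeats: cell (1,2) has L1 = 1, L2 = 2, and cell (2,0) has L1 = 1, L2 = 2.
A repeated pair means some other pair never occurs (only 8 distinct pairs out of 16), so the squares are not orthogonal.
Conclusion: NO.

NO


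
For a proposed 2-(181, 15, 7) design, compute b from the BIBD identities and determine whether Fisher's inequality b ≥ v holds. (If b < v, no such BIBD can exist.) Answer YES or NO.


r = λ(v − 1)/(k − 1) = 7·180/14 = 90.
b = vr/k = 181·90/15 = 1086.
Fisher's inequality: b ≥ v ⇔ 1086 ≥ 181? YES.

YES


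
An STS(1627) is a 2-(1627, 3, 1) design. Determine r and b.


An STS(v) is a 2-(v, 3, 1) BIBD: block size k = 3, λ = 1.
Replication: r(k − 1) = λ(v − 1) ⇒ r·2 = 1627 − 1 = 1626 ⇒ r = 813.
Block count: b = v(v − 1)/6 = 1627·1626/6 = 2645502/6 = 440917.
(Check via bk = vr: 440917·3 = 1322751 = 1627·813 = 1322751 ✓.)

r = 813, b = 440917.


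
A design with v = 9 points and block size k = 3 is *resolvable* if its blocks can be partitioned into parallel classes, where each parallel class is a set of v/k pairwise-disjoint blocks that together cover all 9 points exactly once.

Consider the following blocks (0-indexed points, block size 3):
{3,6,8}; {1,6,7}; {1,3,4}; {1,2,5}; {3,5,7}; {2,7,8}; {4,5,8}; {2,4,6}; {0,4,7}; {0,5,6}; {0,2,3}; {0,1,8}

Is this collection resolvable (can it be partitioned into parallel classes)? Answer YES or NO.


v = 9, block size k = 3, number of blocks = 12.
For resolvability, blocks must partition into parallel classes of size v/k = 3.
Total blocks must therefore be a multiple of 3: 12 = 3·4 + 0 ⇒ divisible ✓.
Greedy packing gives 4 candidate class(es). Each should be a full parallel class (size 3, covers all 9 points).
  Class 1 (3 blocks): {3,6,8}; {1,2,5}; {0,4,7}. Points covered: [0, 1, 2, 3, 4, 5, 6, 7, 8].
  Class 2 (3 blocks): {1,6,7}; {4,5,8}; {0,2,3}. Points covered: [0, 1, 2, 3, 4, 5, 6, 7, 8].
  Class 3 (3 blocks): {1,3,4}; {2,7,8}; {0,5,6}. Points covered: [0, 1, 2, 3, 4, 5, 6, 7, 8].
  Class 4 (3 blocks): {3,5,7}; {2,4,6}; {0,1,8}. Points covered: [0, 1, 2, 3, 4, 5, 6, 7, 8].
All classes full (size 3)? YES. All classes cover every point? YES.
Resolvable? YES.

YES


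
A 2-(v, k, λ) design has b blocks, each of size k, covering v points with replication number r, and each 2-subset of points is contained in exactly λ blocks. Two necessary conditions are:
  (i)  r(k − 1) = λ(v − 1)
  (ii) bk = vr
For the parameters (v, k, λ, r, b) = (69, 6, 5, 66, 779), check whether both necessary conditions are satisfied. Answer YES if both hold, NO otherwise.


Condition (i): r(k − 1) = 66·5 = 330; λ(v − 1) = 5·68 = 340. Match? NO.
Condition (ii): bk = 779·6 = 4674; vr = 69·66 = 4554. Match? NO.
Both conditions hold? NO.

NO


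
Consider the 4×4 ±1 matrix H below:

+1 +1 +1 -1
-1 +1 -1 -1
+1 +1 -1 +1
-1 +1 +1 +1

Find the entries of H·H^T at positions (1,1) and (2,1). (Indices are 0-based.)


Row 1 of H: [-1, 1, -1, -1].
Row 2 of H: [1, 1, -1, 1].
(H·H^T)[1][1] = Σ_j H[1][j]·H[1][j] = (-1)² + (1)² + (-1)² + (-1)² = 1 + 1 + 1 + 1 = 4.
(H·H^T)[2][1] = Σ_j H[2][j]·H[1][j] = (1)·(-1) + (1)·(1) + (-1)·(-1) + (1)·(-1) = -1 + 1 + 1 + -1 = 0.
So rows 2 and 1 are orthogonal; the diagonal entry equals n = 4.

(1,1) entry = 4; (2,1) entry = 0.


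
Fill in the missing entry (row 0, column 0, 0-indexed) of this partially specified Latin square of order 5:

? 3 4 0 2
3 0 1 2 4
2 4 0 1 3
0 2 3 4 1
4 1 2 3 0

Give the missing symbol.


Row 0 contains symbols [0, 2, 3, 4] — missing [1].
Column 0 contains symbols [0, 2, 3, 4] — missing [1].
The missing symbol must appear in both missing sets; intersection = [1].
Therefore the hidden value is 1.

Missing value = 1.


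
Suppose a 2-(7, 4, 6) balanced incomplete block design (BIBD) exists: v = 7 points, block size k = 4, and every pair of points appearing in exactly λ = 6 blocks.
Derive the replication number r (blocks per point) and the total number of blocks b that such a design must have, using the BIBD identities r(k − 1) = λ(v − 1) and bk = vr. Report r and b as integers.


Any 2-(v, k, λ) BIBD satisfies two necessary conditions:
  (i)  Each point sits in r blocks, and counting incidences through any fixed point gives r(k − 1) = λ(v − 1), so r = λ(v − 1)/(k − 1).
  (ii) Total incidences bk = vr, so b = vr/k.
Step 1: r = λ(v − 1)/(k − 1) = 6·(7 − 1)/(4 − 1) = 6·6/3 = 36/3 = 12.
Step 2: b = vr/k = 7·12/4 = 84/4 = 21.
Check integrality: r = 12 ∈ Z ✓, b = 21 ∈ Z ✓.
(These identities are necessary conditions: they determine r and b for any design with these parameters, but do not by themselves prove that one exists.)

r = 12, b = 21.


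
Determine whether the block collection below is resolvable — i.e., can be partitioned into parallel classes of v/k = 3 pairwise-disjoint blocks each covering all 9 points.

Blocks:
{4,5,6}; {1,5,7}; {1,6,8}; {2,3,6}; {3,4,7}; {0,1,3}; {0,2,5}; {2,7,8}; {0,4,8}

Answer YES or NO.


v = 9, block size k = 3, number of blocks = 9.
For resolvability, blocks must partition into parallel classes of size v/k = 3.
Total blocks must therefore be a multiple of 3: 9 = 3·3 + 0 ⇒ divisible ✓.
Greedy packing gives 3 candidate class(es). Each should be a full parallel class (size 3, covers all 9 points).
  Class 1 (3 blocks): {4,5,6}; {0,1,3}; {2,7,8}. Points covered: [0, 1, 2, 3, 4, 5, 6, 7, 8].
  Class 2 (3 blocks): {1,5,7}; {2,3,6}; {0,4,8}. Points covered: [0, 1, 2, 3, 4, 5, 6, 7, 8].
  Class 3 (3 blocks): {1,6,8}; {3,4,7}; {0,2,5}. Points covered: [0, 1, 2, 3, 4, 5, 6, 7, 8].
All classes full (size 3)? YES. All classes cover every point? YES.
Resolvable? YES.

YES


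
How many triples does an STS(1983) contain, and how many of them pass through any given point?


An STS(v) is a 2-(v, 3, 1) BIBD: block size k = 3, λ = 1.
Replication: r(k − 1) = λ(v − 1) ⇒ r·2 = 1983 − 1 = 1982 ⇒ r = 991.
Block count: bk = vr ⇒ b·3 = 1983·991 = 1965153 ⇒ b = 655051.

r = 991, b = 655051.


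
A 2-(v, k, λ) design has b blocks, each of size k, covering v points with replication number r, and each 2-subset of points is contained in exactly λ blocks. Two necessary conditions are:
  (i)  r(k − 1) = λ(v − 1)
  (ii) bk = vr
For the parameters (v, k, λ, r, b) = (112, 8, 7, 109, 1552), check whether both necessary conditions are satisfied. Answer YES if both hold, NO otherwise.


Condition (i): r(k − 1) = 109·7 = 763; λ(v − 1) = 7·111 = 777. Match? NO.
Condition (ii): bk = 1552·8 = 12416; vr = 112·109 = 12208. Match? NO.
Both conditions hold? NO.

NO


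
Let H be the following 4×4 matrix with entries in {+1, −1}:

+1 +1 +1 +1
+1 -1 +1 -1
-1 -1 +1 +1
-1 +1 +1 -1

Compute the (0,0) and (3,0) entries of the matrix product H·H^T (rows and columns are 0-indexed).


Row 0 of H: [1, 1, 1, 1].
Row 3 of H: [-1, 1, 1, -1].
(H·H^T)[0][0] = Σ_j H[0][j]·H[0][j] = (1)² + (1)² + (1)² + (1)² = 1 + 1 + 1 + 1 = 4.
(H·H^T)[3][0] = Σ_j H[3][j]·H[0][j] = (-1)·(1) + (1)·(1) + (1)·(1) + (-1)·(1) = -1 + 1 + 1 + -1 = 0.
So rows 3 and 0 are orthogonal; the diagonal entry equals n = 4.

(0,0) entry = 4; (3,0) entry = 0.


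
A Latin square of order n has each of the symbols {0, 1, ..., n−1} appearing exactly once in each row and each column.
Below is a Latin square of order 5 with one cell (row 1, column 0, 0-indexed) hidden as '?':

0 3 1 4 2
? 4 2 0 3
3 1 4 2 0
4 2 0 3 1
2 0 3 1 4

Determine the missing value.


Row 1 contains symbols [0, 2, 3, 4] — missing [1].
Column 0 contains symbols [0, 2, 3, 4] — missing [1].
The missing symbol must appear in both missing sets; intersection = [1].
Therefore the hidden value is 1.

Missing value = 1.


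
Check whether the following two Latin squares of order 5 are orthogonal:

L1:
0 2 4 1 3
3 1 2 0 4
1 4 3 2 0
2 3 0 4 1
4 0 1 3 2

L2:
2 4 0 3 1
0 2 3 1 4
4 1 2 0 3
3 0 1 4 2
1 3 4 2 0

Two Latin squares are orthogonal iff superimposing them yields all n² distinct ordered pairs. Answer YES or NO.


Form the n² = 25 superimposed pairs (L1[i][j], L2[i][j]), row by row (rows and columns indexed from 0):
row 0: (0,2) (2,4) (4,0) (1,3) (3,1)
row 1: (3,0) (1,2) (2,3) (0,1) (4,4)
row 2: (1,4) (4,1) (3,2) (2,0) (0,3)
row 3: (2,3) (3,0) (0,1) (4,4) (1,2)
row 4: (4,1) (0,3) (1,4) (3,2) (2,0)
Orthogonality requires all 25 pairs distinct.
But the pair (2,3) repeats: cell (1,2) has L1 = 2, L2 = 3, and cell (3,0) has L1 = 2, L2 = 3.
A repeated pair means some other pair never occurs (only 15 distinct pairs out of 25), so the squares are not orthogonal.
Conclusion: NO.

NO


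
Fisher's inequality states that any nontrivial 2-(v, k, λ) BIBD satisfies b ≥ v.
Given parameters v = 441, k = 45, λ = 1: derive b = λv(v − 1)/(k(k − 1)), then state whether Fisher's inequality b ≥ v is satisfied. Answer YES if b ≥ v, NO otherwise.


r = λ(v − 1)/(k − 1) = 1·440/44 = 10.
b = vr/k = 441·10/45 = 98.
Fisher's inequality: b ≥ v ⇔ 98 ≥ 441? NO.

NO


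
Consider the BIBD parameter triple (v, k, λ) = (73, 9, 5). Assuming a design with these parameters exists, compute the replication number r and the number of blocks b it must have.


Any 2-(v, k, λ) BIBD satisfies two necessary conditions:
  (i)  Each point sits in r blocks, and counting incidences through any fixed point gives r(k − 1) = λ(v − 1), so r = λ(v − 1)/(k − 1).
  (ii) Total incidences bk = vr, so b = vr/k.
Step 1: r = λ(v − 1)/(k − 1) = 5·(73 − 1)/(9 − 1) = 5·72/8 = 360/8 = 45.
Step 2: b = vr/k = 73·45/9 = 3285/9 = 365.
Check integrality: r = 45 ∈ Z ✓, b = 365 ∈ Z ✓.
(These identities are necessary conditions: they determine r and b for any design with these parameters, but do not by themselves prove that one exists.)

r = 45, b = 365.


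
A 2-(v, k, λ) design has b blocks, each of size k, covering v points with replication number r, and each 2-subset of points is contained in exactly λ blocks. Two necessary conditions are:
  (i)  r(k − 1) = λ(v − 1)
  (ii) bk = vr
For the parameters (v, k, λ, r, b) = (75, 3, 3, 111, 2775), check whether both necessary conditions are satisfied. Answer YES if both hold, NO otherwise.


Condition (i): r(k − 1) = 111·2 = 222; λ(v − 1) = 3·74 = 222. Match? YES.
Condition (ii): bk = 2775·3 = 8325; vr = 75·111 = 8325. Match? YES.
Both conditions hold? YES.

YES


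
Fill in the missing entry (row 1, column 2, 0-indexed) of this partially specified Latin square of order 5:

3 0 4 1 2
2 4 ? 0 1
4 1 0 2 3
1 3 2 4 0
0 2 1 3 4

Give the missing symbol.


Row 1 contains symbols [0, 1, 2, 4] — missing [3].
Column 2 contains symbols [0, 1, 2, 4] — missing [3].
The missing symbol must appear in both missing sets; intersection = [3].
Therefore the hidden value is 3.

Missing value = 3.


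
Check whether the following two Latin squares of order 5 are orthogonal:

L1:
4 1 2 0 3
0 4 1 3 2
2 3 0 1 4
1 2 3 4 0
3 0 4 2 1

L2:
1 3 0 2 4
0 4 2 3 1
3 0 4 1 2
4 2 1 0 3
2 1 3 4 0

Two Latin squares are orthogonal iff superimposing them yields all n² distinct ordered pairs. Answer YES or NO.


Form the n² = 25 superimposed pairs (L1[i][j], L2[i][j]), row by row (rows and columns indexed from 0):
row 0: (4,1) (1,3) (2,0) (0,2) (3,4)
row 1: (0,0) (4,4) (1,2) (3,3) (2,1)
row 2: (2,3) (3,0) (0,4) (1,1) (4,2)
row 3: (1,4) (2,2) (3,1) (4,0) (0,3)
row 4: (3,2) (0,1) (4,3) (2,4) (1,0)
Orthogonality requires all 25 pairs distinct.
Check by first coordinate: for each symbol s of L1, list the L2 entries in the n cells where L1 = s; they must all differ.
  L1 = 0: L2 entries (in reading order) 2, 0, 4, 3, 1 — all 5 distinct ✓
  L1 = 1: L2 entries (in reading order) 3, 2, 1, 4, 0 — all 5 distinct ✓
  L1 = 2: L2 entries (in reading order) 0, 1, 3, 2, 4 — all 5 distinct ✓
  L1 = 3: L2 entries (in reading order) 4, 3, 0, 1, 2 — all 5 distinct ✓
  L1 = 4: L2 entries (in reading order) 1, 4, 2, 0, 3 — all 5 distinct ✓
Every symbol of L1 meets every symbol of L2 exactly once, so all 25 pairs are distinct (25 of 25).
Conclusion: YES.

YES


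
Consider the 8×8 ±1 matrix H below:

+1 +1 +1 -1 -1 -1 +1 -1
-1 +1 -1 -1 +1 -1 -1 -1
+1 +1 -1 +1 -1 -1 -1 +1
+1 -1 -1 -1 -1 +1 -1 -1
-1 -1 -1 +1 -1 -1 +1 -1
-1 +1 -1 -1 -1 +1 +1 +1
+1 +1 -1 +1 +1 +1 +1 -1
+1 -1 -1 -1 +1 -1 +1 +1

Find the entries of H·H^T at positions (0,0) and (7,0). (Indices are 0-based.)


Row 0 of H: [1, 1, 1, -1, -1, -1, 1, -1].
Row 7 of H: [1, -1, -1, -1, 1, -1, 1, 1].
(H·H^T)[0][0] = Σ_j H[0][j]·H[0][j] = (1)² + (1)² + (1)² + (-1)² + (-1)² + (-1)² + (1)² + (-1)² = 1 + 1 + 1 + 1 + 1 + 1 + 1 + 1 = 8.
(H·H^T)[7][0] = Σ_j H[7][j]·H[0][j] = (1)·(1) + (-1)·(1) + (-1)·(1) + (-1)·(-1) + (1)·(-1) + (-1)·(-1) + (1)·(1) + (1)·(-1) = 1 + -1 + -1 + 1 + -1 + 1 + 1 + -1 = 0.
So rows 7 and 0 are orthogonal; the diagonal entry equals n = 8.

(0,0) entry = 8; (7,0) entry = 0.


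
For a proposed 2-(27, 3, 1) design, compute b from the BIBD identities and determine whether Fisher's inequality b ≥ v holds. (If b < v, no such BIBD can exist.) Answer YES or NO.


r = λ(v − 1)/(k − 1) = 1·26/2 = 13.
b = vr/k = 27·13/3 = 117.
Fisher's inequality: b ≥ v ⇔ 117 ≥ 27? YES.

YES


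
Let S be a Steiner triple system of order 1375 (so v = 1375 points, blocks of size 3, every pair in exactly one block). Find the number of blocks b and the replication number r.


An STS(v) is a 2-(v, 3, 1) BIBD: block size k = 3, λ = 1.
Replication: r(k − 1) = λ(v − 1) ⇒ r·2 = 1375 − 1 = 1374 ⇒ r = 687.
Block count: bk = vr ⇒ b·3 = 1375·687 = 944625 ⇒ b = 314875.
(Check via b = v(v − 1)/6 = 1375·1374/6 = 1889250/6 = 314875.)

r = 687, b = 314875.


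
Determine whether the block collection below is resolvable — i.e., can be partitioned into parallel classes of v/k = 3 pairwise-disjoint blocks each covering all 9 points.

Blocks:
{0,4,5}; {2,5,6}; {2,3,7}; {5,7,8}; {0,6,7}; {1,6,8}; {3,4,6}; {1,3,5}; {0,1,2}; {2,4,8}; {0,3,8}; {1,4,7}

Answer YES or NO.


v = 9, block size k = 3, number of blocks = 12.
For resolvability, blocks must partition into parallel classes of size v/k = 3.
Total blocks must therefore be a multiple of 3: 12 = 3·4 + 0 ⇒ divisible ✓.
Greedy packing gives 4 candidate class(es). Each should be a full parallel class (size 3, covers all 9 points).
  Class 1 (3 blocks): {0,4,5}; {2,3,7}; {1,6,8}. Points covered: [0, 1, 2, 3, 4, 5, 6, 7, 8].
  Class 2 (3 blocks): {2,5,6}; {0,3,8}; {1,4,7}. Points covered: [0, 1, 2, 3, 4, 5, 6, 7, 8].
  Class 3 (3 blocks): {5,7,8}; {3,4,6}; {0,1,2}. Points covered: [0, 1, 2, 3, 4, 5, 6, 7, 8].
  Class 4 (3 blocks): {0,6,7}; {1,3,5}; {2,4,8}. Points covered: [0, 1, 2, 3, 4, 5, 6, 7, 8].
All classes full (size 3)? YES. All classes cover every point? YES.
Resolvable? YES.

YES


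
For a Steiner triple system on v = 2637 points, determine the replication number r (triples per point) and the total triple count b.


An STS(v) is a 2-(v, 3, 1) BIBD: block size k = 3, λ = 1.
Replication: r(k − 1) = λ(v − 1) ⇒ r·2 = 2637 − 1 = 2636 ⇒ r = 1318.
Block count: b = v(v − 1)/6 = 2637·2636/6 = 6951132/6 = 1158522.

r = 1318, b = 1158522.


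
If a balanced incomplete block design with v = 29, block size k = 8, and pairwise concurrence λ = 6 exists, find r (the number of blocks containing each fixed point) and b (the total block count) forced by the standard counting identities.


Any 2-(v, k, λ) BIBD satisfies two necessary conditions:
  (i)  Each point sits in r blocks, and counting incidences through any fixed point gives r(k − 1) = λ(v − 1), so r = λ(v − 1)/(k − 1).
  (ii) Total incidences bk = vr, so b = vr/k.
Step 1: r = λ(v − 1)/(k − 1) = 6·(29 − 1)/(8 − 1) = 6·28/7 = 168/7 = 24.
Step 2: b = vr/k = 29·24/8 = 696/8 = 87.
Check integrality: r = 24 ∈ Z ✓, b = 87 ∈ Z ✓.
(These identities are necessary conditions: they determine r and b for any design with these parameters, but do not by themselves prove that one exists.)

r = 24, b = 87.


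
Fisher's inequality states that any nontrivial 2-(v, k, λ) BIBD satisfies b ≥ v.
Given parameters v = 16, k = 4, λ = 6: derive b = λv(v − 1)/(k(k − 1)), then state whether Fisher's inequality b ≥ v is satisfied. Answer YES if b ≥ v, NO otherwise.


r = λ(v − 1)/(k − 1) = 6·15/3 = 30.
b = vr/k = 16·30/4 = 120.
Fisher's inequality: b ≥ v ⇔ 120 ≥ 16? YES.

YES


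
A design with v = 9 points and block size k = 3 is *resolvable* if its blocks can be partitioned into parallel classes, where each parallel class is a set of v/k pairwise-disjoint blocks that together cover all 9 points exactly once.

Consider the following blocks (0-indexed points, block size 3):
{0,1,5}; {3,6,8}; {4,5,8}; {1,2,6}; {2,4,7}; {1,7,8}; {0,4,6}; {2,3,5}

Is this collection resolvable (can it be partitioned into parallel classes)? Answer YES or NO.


v = 9, block size k = 3, number of blocks = 8.
For resolvability, blocks must partition into parallel classes of size v/k = 3.
Total blocks must therefore be a multiple of 3: 8 = 3·2 + 2 ⇒ not divisible ✗.
Resolvable? NO.

NO


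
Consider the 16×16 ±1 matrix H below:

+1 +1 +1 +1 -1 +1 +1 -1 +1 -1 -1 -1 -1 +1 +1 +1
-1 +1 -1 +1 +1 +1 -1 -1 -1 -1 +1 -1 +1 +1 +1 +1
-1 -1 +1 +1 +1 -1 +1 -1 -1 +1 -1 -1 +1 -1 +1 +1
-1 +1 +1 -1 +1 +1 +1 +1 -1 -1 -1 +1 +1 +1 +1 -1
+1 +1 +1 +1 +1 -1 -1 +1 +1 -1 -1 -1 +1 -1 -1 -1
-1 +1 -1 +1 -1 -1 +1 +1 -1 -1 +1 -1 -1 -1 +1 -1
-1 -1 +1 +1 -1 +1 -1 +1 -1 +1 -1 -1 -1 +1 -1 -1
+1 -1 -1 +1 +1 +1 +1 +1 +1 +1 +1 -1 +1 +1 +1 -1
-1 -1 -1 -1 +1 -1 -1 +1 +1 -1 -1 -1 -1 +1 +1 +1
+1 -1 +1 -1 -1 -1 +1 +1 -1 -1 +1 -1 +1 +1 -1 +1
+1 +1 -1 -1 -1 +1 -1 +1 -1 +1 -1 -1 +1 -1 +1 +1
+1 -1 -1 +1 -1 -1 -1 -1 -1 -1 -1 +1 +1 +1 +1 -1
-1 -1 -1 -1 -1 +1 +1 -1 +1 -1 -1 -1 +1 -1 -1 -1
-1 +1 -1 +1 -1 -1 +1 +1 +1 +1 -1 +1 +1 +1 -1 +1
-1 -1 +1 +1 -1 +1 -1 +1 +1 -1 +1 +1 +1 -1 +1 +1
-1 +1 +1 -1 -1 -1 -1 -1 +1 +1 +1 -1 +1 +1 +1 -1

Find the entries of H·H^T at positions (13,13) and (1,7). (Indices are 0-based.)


Row 1 of H: [-1, 1, -1, 1, 1, 1, -1, -1, -1, -1, 1, -1, 1, 1, 1, 1].
Row 7 of H: [1, -1, -1, 1, 1, 1, 1, 1, 1, 1, 1, -1, 1, 1, 1, -1].
Row 13 of H: [-1, 1, -1, 1, -1, -1, 1, 1, 1, 1, -1, 1, 1, 1, -1, 1].
(H·H^T)[13][13] = Σ_j H[13][j]·H[13][j] = (-1)² + (1)² + (-1)² + (1)² + (-1)² + (-1)² + (1)² + (1)² + (1)² + (1)² + (-1)² + (1)² + (1)² + (1)² + (-1)² + (1)² = 1 + 1 + 1 + 1 + 1 + 1 + 1 + 1 + 1 + 1 + 1 + 1 + 1 + 1 + 1 + 1 = 16.
(H·H^T)[1][7] = Σ_j H[1][j]·H[7][j] = (-1)·(1) + (1)·(-1) + (-1)·(-1) + (1)·(1) + (1)·(1) + (1)·(1) + (-1)·(1) + (-1)·(1) + (-1)·(1) + (-1)·(1) + (1)·(1) + (-1)·(-1) + (1)·(1) + (1)·(1) + (1)·(1) + (1)·(-1) = -1 + -1 + 1 + 1 + 1 + 1 + -1 + -1 + -1 + -1 + 1 + 1 + 1 + 1 + 1 + -1 = 2.
Rows 1 and 7 are not orthogonal (dot product = 2 ≠ 0), so H is not a Hadamard matrix.

(13,13) entry = 16; (1,7) entry = 2.
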